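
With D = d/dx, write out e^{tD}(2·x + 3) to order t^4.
2 t + 2 x + 3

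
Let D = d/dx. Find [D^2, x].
2D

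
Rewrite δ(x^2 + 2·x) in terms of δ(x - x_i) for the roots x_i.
\frac{\delta(x + 2) + \delta(x)}{2}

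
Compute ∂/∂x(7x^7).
49 x^{6}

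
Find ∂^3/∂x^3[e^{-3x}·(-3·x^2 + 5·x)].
27 \left(3 x^{2} - 11 x + 7\right) e^{- 3 x}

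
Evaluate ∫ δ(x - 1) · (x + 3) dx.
4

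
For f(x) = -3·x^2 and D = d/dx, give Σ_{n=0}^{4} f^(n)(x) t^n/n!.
- 3 t^{2} - 6 t x - 3 x^{2}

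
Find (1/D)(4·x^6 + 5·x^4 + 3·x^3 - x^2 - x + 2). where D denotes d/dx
\frac{4 x^{7}}{7} + x^{5} + \frac{3 x^{4}}{4} - \frac{x^{3}}{3} - \frac{x^{2}}{2} + 2 x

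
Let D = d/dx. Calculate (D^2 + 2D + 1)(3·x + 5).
3 x + 11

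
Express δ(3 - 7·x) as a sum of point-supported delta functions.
\frac{\delta(x - 3/7)}{7}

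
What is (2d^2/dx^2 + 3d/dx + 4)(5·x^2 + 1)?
20 x^{2} + 30 x + 24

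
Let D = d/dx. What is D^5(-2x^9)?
- 30240 x^{4}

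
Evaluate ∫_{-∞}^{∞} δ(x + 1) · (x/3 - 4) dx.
- \frac{13}{3}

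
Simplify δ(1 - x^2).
\frac{\delta(x - 1) + \delta(x + 1)}{2}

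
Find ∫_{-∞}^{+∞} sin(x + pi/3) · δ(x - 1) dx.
\sin{\left(1 + \frac{\pi}{3} \right)}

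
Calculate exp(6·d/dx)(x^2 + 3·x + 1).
x^{2} + 15 x + 55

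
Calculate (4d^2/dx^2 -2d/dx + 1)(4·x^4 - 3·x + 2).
4 x^{4} - 32 x^{3} + 192 x^{2} - 3 x + 8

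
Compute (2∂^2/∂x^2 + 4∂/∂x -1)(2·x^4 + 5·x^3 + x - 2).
- 2 x^{4} + 27 x^{3} + 108 x^{2} + 59 x + 6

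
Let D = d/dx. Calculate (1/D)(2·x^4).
\frac{2 x^{5}}{5}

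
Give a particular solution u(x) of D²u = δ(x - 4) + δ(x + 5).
\frac{|x - 4|}{2} + \frac{|x + 5|}{2}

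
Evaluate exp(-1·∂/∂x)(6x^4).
6 x^{4} - 24 x^{3} + 36 x^{2} - 24 x + 6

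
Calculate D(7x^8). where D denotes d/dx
56 x^{7}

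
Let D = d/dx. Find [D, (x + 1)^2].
2 x + 2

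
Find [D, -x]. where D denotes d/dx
-1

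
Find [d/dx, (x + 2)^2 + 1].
2 x + 4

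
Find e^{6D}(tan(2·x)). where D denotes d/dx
\tan{\left(2 x + 12 \right)}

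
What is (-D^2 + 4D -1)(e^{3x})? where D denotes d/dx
2 e^{3 x}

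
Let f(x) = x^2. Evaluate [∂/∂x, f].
2 x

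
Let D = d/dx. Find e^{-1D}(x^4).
x^{4} - 4 x^{3} + 6 x^{2} - 4 x + 1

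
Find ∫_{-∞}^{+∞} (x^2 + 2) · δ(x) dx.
2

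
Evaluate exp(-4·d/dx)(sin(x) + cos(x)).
\sqrt{2} \cos{\left(- x + \frac{\pi}{4} + 4 \right)}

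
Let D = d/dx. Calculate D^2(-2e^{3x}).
- 18 e^{3 x}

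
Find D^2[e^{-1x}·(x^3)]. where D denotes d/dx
x \left(x^{2} - 6 x + 6\right) e^{- x}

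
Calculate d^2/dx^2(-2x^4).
- 24 x^{2}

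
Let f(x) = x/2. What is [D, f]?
\frac{1}{2}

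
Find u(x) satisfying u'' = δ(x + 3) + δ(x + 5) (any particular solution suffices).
\frac{|x + 3|}{2} + \frac{|x + 5|}{2}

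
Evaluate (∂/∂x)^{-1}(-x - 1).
- \frac{x^{2}}{2} - x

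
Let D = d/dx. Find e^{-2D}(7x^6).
7 x^{6} - 84 x^{5} + 420 x^{4} - 1120 x^{3} + 1680 x^{2} - 1344 x + 448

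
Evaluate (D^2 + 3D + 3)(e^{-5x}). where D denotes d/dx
13 e^{- 5 x}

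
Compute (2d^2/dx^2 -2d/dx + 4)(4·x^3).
8 x \left(2 x^{2} - 3 x + 6\right)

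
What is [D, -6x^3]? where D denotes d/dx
- 18 x^{2}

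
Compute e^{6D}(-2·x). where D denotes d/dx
- 2 x - 12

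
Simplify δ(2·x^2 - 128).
\frac{\delta(x - 8) + \delta(x + 8)}{32}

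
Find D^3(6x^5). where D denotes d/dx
360 x^{2}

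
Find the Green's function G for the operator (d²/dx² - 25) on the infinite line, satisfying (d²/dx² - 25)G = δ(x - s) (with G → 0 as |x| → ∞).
-\frac{e^{-5|x-s|}}{10}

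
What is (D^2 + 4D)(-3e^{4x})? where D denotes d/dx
- 96 e^{4 x}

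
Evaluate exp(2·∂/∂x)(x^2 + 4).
x^{2} + 4 x + 8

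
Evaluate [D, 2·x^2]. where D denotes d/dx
4 x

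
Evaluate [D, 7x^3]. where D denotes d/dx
21 x^{2}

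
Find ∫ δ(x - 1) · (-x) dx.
-1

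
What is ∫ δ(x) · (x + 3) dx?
3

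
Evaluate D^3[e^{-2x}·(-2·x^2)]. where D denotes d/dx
8 \left(2 x^{2} - 6 x + 3\right) e^{- 2 x}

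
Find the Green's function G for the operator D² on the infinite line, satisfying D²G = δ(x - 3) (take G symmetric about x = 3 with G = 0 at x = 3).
\frac{|x - 3|}{2}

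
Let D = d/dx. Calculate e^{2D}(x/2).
\frac{x}{2} + 1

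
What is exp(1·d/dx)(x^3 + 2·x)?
x^{3} + 3 x^{2} + 5 x + 3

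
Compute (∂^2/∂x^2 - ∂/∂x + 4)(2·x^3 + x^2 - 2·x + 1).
8 x^{3} - 2 x^{2} + 2 x + 8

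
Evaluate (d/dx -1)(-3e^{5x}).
- 12 e^{5 x}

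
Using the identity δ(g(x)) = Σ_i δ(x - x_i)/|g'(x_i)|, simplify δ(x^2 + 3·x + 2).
\frac{\delta(x + 1) + \delta(x + 2)}{1}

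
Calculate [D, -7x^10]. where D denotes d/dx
- 70 x^{9}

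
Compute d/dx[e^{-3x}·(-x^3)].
3 x^{2} \left(x - 1\right) e^{- 3 x}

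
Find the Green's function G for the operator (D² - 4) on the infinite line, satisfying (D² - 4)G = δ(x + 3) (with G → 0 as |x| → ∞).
-\frac{e^{-2|x + 3|}}{4}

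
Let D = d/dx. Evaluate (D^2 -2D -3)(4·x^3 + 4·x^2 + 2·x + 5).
- 12 x^{3} - 36 x^{2} + 2 x - 11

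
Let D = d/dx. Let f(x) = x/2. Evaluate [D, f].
\frac{1}{2}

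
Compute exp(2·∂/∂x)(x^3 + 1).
x^{3} + 6 x^{2} + 12 x + 9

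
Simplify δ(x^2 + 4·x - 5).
\frac{\delta(x - 1) + \delta(x + 5)}{6}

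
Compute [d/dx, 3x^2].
6 x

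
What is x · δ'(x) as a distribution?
-\delta(x)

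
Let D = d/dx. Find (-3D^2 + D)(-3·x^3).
9 x \left(6 - x\right)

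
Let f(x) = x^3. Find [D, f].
3 x^{2}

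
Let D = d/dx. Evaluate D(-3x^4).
- 12 x^{3}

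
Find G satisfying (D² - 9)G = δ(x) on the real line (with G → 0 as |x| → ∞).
-\frac{e^{-3|x|}}{6}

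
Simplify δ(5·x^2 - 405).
\frac{\delta(x - 9) + \delta(x + 9)}{90}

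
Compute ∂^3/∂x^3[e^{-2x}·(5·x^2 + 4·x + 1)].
4 \left(- 10 x^{2} + 22 x - 5\right) e^{- 2 x}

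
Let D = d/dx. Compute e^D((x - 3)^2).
x^{2} - 4 x + 4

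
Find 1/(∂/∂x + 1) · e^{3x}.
\frac{e^{3 x}}{4}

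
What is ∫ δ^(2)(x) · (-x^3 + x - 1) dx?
0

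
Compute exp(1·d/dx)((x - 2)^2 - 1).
x \left(x - 2\right)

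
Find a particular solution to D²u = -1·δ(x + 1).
-\frac{|x + 1|}{2}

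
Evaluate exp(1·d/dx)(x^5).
x^{5} + 5 x^{4} + 10 x^{3} + 10 x^{2} + 5 x + 1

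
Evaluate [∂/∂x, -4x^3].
- 12 x^{2}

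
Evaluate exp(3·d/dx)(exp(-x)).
e^{- x - 3}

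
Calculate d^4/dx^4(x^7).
840 x^{3}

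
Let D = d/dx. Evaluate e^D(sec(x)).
\sec{\left(x + 1 \right)}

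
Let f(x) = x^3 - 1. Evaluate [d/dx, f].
3 x^{2}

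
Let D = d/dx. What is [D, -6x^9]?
- 54 x^{8}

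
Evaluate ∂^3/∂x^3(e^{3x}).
27 e^{3 x}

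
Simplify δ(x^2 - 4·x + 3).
\frac{\delta(x - 1) + \delta(x - 3)}{2}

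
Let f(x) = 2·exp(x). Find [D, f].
2 e^{x}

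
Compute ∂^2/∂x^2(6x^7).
252 x^{5}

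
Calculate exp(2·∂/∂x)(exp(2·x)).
e^{2 x + 4}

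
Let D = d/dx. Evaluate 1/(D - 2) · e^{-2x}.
- \frac{e^{- 2 x}}{4}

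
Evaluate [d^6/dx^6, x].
6\frac{d^{5}}{dx^{5}}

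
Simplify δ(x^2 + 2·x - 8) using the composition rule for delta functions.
\frac{\delta(x - 2) + \delta(x + 4)}{6}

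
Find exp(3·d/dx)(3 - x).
- x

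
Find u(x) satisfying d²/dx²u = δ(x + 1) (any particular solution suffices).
\frac{|x + 1|}{2}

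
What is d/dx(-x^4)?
- 4 x^{3}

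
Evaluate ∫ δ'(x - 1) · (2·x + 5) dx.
-2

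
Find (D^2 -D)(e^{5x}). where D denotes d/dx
20 e^{5 x}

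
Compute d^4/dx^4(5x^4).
120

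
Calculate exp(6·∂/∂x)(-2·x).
- 2 x - 12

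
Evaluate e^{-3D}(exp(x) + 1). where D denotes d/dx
e^{x - 3} + 1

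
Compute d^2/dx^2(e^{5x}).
25 e^{5 x}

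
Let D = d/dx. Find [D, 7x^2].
14 x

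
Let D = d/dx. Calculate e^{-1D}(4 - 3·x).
7 - 3 x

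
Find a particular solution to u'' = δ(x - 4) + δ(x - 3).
\frac{|x - 4|}{2} + \frac{|x - 3|}{2}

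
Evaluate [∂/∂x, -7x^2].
- 14 x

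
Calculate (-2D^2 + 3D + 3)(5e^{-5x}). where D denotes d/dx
- 310 e^{- 5 x}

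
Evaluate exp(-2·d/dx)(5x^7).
5 x^{7} - 70 x^{6} + 420 x^{5} - 1400 x^{4} + 2800 x^{3} - 3360 x^{2} + 2240 x - 640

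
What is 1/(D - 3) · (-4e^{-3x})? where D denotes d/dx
\frac{2 e^{- 3 x}}{3}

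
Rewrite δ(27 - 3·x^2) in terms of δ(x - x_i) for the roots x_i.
\frac{\delta(x - 3) + \delta(x + 3)}{18}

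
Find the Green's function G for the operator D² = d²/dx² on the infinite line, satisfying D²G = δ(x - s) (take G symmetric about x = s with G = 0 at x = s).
\frac{|x - s|}{2}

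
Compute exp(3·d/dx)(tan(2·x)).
\tan{\left(2 x + 6 \right)}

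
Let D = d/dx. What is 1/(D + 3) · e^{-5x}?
- \frac{e^{- 5 x}}{2}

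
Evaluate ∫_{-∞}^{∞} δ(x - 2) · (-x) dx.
-2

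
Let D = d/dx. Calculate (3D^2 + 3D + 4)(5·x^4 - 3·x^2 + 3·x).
20 x^{4} + 60 x^{3} + 168 x^{2} - 6 x - 9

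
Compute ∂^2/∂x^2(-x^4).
- 12 x^{2}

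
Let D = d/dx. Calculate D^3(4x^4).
96 x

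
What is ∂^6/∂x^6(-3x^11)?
- 997920 x^{5}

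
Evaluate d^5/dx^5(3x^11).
166320 x^{6}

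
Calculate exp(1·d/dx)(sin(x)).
\sin{\left(x + 1 \right)}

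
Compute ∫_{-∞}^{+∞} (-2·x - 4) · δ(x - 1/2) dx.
-5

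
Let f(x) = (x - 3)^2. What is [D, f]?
2 x - 6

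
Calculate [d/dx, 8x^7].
56 x^{6}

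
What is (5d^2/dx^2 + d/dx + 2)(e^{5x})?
132 e^{5 x}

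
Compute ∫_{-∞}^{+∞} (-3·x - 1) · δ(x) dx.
-1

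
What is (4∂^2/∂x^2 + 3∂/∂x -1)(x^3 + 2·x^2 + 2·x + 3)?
- x^{3} + 7 x^{2} + 34 x + 19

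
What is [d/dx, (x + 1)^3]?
3 \left(x + 1\right)^{2}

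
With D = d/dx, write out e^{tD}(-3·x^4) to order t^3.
3 x \left(- 4 t^{3} - 6 t^{2} x - 4 t x^{2} - x^{3}\right)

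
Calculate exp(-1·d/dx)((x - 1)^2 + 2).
x^{2} - 4 x + 6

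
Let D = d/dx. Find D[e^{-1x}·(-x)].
\left(x - 1\right) e^{- x}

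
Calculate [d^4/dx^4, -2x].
-8\frac{d^{3}}{dx^{3}}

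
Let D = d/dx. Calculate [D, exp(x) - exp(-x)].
2 \cosh{\left(x \right)}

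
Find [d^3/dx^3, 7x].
21\frac{d^{2}}{dx^{2}}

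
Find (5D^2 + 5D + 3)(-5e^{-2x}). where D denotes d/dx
- 65 e^{- 2 x}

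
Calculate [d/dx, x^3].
3 x^{2}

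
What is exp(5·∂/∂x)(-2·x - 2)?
- 2 x - 12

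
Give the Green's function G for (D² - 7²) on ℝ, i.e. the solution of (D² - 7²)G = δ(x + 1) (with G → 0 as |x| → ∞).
-\frac{e^{-7|x + 1|}}{14}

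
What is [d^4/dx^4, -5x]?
-20\frac{d^{3}}{dx^{3}}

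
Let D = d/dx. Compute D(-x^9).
- 9 x^{8}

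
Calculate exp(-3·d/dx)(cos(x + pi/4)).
\cos{\left(x - 3 + \frac{\pi}{4} \right)}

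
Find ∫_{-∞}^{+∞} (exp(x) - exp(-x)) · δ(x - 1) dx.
2 \sinh{\left(1 \right)}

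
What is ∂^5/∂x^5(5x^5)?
600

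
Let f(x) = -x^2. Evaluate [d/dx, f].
- 2 x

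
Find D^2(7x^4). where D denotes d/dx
84 x^{2}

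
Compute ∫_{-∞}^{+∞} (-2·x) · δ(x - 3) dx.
-6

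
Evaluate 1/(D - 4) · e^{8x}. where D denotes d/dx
\frac{e^{8 x}}{4}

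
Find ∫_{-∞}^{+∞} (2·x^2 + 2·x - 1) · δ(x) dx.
-1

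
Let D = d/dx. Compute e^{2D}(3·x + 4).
3 x + 10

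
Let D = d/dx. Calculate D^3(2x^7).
420 x^{4}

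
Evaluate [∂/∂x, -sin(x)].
- \cos{\left(x \right)}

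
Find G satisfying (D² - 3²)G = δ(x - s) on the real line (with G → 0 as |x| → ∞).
-\frac{e^{-3|x-s|}}{6}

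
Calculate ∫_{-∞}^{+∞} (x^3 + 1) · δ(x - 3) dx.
28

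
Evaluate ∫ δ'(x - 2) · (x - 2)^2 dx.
0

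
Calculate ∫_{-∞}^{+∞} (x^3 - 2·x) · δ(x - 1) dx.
-1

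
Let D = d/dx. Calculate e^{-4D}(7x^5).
7 x^{5} - 140 x^{4} + 1120 x^{3} - 4480 x^{2} + 8960 x - 7168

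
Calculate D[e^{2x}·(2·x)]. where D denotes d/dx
\left(4 x + 2\right) e^{2 x}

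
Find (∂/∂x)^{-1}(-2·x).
- x^{2}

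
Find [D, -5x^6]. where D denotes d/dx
- 30 x^{5}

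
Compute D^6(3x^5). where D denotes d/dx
0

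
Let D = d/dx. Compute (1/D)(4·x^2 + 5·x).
\frac{4 x^{3}}{3} + \frac{5 x^{2}}{2}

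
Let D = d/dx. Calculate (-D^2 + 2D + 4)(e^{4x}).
- 4 e^{4 x}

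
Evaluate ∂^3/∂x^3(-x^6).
- 120 x^{3}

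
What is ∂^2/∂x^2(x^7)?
42 x^{5}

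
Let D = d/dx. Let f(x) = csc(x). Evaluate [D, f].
- \cot{\left(x \right)} \csc{\left(x \right)}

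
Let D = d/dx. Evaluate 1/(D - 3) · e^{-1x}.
- \frac{e^{- x}}{4}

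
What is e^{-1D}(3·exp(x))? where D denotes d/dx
3 e^{x - 1}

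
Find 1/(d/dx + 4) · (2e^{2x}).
\frac{e^{2 x}}{3}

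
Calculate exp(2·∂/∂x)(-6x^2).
- 6 x^{2} - 24 x - 24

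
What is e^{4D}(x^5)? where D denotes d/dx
x^{5} + 20 x^{4} + 160 x^{3} + 640 x^{2} + 1280 x + 1024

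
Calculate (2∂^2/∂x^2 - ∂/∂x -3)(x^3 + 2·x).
- 3 x^{3} - 3 x^{2} + 6 x - 2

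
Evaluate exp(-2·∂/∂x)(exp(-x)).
e^{2 - x}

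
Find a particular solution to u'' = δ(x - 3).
\frac{|x - 3|}{2}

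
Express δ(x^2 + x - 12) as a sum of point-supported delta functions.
\frac{\delta(x - 3) + \delta(x + 4)}{7}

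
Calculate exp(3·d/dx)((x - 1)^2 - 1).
x^{2} + 4 x + 3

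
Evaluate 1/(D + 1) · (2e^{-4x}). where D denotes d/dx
- \frac{2 e^{- 4 x}}{3}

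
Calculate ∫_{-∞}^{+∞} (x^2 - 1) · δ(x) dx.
-1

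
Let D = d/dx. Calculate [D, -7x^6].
- 42 x^{5}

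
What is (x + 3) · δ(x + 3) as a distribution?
0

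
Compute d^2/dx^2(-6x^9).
- 432 x^{7}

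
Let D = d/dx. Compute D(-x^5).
- 5 x^{4}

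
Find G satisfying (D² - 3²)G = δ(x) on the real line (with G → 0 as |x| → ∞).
-\frac{e^{-3|x|}}{6}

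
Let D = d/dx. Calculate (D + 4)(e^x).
5 e^{x}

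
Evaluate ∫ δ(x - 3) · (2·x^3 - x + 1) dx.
52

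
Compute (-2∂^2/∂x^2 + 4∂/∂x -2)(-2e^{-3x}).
64 e^{- 3 x}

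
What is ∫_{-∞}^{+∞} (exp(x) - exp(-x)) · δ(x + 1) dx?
- 2 \sinh{\left(1 \right)}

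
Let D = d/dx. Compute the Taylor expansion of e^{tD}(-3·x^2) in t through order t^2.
- 3 t^{2} - 6 t x - 3 x^{2}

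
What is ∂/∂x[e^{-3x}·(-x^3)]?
3 x^{2} \left(x - 1\right) e^{- 3 x}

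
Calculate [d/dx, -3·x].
-3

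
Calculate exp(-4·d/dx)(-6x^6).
- 6 x^{6} + 144 x^{5} - 1440 x^{4} + 7680 x^{3} - 23040 x^{2} + 36864 x - 24576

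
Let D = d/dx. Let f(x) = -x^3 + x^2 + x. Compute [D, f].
- 3 x^{2} + 2 x + 1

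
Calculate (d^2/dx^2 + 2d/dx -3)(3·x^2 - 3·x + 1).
- 9 x^{2} + 21 x - 3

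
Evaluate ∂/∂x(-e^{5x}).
- 5 e^{5 x}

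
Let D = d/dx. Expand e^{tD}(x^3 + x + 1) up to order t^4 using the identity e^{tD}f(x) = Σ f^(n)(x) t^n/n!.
t^{3} + 3 t^{2} x + t \left(3 x^{2} + 1\right) + x^{3} + x + 1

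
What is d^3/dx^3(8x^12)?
10560 x^{9}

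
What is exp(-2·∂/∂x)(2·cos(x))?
2 \cos{\left(x - 2 \right)}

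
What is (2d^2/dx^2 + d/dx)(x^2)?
2 x + 4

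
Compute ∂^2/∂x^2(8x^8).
448 x^{6}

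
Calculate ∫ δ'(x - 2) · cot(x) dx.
\frac{1}{\sin^{2}{\left(2 \right)}}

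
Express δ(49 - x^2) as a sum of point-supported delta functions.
\frac{\delta(x - 7) + \delta(x + 7)}{14}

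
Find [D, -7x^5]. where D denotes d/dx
- 35 x^{4}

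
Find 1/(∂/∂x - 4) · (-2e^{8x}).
- \frac{e^{8 x}}{2}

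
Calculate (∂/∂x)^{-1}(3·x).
\frac{3 x^{2}}{2}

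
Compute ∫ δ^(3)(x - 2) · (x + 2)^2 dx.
0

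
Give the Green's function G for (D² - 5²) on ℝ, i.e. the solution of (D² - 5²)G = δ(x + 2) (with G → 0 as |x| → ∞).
-\frac{e^{-5|x + 2|}}{10}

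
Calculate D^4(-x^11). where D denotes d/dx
- 7920 x^{7}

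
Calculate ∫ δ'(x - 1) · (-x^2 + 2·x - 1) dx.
0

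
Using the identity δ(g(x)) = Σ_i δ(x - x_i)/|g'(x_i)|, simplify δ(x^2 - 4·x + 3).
\frac{\delta(x - 1) + \delta(x - 3)}{2}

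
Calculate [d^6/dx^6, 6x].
36\frac{d^{5}}{dx^{5}}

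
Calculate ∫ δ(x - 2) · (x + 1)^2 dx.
9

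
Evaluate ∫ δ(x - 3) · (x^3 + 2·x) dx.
33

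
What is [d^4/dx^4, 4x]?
16\frac{d^{3}}{dx^{3}}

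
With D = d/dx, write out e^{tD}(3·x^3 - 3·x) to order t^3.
3 t^{3} + 9 t^{2} x + 3 t \left(3 x^{2} - 1\right) + 3 x^{3} - 3 x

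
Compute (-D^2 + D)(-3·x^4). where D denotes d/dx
12 x^{2} \left(3 - x\right)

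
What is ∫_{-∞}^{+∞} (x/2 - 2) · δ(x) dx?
-2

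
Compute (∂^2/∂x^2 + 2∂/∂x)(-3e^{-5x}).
- 45 e^{- 5 x}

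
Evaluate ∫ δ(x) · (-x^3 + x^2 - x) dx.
0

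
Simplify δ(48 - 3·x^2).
\frac{\delta(x - 4) + \delta(x + 4)}{24}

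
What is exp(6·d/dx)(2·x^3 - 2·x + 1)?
2 x^{3} + 36 x^{2} + 214 x + 421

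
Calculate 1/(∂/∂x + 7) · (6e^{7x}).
\frac{3 e^{7 x}}{7}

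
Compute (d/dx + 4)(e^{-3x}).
e^{- 3 x}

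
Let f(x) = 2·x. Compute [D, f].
2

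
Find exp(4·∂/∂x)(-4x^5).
- 4 x^{5} - 80 x^{4} - 640 x^{3} - 2560 x^{2} - 5120 x - 4096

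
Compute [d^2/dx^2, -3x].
-6\frac{d}{dx}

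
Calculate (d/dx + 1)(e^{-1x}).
0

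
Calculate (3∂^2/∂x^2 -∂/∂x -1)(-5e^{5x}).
- 345 e^{5 x}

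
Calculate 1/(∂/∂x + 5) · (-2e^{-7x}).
e^{- 7 x}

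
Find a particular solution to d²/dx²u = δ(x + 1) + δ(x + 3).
\frac{|x + 1|}{2} + \frac{|x + 3|}{2}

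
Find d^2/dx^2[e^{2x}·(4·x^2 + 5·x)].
\left(16 x^{2} + 52 x + 28\right) e^{2 x}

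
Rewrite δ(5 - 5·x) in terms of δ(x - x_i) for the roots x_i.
\frac{\delta(x - 1)}{5}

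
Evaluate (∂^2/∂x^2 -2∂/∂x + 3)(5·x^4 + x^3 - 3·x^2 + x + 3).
15 x^{4} - 37 x^{3} + 45 x^{2} + 21 x + 1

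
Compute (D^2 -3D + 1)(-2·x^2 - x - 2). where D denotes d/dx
- 2 x^{2} + 11 x - 3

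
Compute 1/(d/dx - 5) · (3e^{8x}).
e^{8 x}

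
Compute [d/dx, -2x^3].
- 6 x^{2}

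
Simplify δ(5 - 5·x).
\frac{\delta(x - 1)}{5}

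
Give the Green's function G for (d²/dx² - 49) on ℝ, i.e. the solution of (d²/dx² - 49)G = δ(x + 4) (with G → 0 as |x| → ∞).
-\frac{e^{-7|x + 4|}}{14}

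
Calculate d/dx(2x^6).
12 x^{5}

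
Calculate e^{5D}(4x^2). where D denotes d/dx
4 x^{2} + 40 x + 100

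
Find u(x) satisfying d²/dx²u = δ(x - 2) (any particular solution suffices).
\frac{|x - 2|}{2}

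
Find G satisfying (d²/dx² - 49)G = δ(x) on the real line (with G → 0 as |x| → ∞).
-\frac{e^{-7|x|}}{14}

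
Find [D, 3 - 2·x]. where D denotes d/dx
-2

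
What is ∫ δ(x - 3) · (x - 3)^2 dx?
0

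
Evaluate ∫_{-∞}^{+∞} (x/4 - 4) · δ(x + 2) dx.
- \frac{9}{2}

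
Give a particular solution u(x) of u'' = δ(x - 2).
\frac{|x - 2|}{2}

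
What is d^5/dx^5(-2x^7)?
- 5040 x^{2}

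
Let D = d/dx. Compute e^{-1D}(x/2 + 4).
\frac{x}{2} + \frac{7}{2}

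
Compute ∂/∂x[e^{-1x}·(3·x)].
3 \left(1 - x\right) e^{- x}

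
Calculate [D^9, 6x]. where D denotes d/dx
54D^{8}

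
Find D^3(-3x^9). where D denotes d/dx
- 1512 x^{6}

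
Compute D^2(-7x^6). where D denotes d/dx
- 210 x^{4}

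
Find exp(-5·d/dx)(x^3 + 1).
x^{3} - 15 x^{2} + 75 x - 124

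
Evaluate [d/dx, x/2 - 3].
\frac{1}{2}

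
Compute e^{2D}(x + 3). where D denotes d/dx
x + 5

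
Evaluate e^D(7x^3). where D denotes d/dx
7 x^{3} + 21 x^{2} + 21 x + 7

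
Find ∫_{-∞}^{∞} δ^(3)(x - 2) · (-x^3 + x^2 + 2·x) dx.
6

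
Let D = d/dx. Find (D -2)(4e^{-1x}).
- 12 e^{- x}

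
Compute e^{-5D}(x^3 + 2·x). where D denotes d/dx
x^{3} - 15 x^{2} + 77 x - 135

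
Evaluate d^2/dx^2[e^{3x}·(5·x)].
\left(45 x + 30\right) e^{3 x}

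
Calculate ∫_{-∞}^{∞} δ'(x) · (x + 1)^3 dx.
-3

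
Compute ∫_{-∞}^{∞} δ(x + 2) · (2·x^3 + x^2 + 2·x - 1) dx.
-17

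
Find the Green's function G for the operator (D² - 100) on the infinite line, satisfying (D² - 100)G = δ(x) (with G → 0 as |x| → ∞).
-\frac{e^{-10|x|}}{20}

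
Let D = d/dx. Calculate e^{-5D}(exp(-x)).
e^{5 - x}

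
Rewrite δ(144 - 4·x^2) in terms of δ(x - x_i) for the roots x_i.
\frac{\delta(x - 6) + \delta(x + 6)}{48}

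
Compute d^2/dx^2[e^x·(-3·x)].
3 \left(- x - 2\right) e^{x}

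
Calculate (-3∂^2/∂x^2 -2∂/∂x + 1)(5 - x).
7 - x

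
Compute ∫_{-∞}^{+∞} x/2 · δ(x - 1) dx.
\frac{1}{2}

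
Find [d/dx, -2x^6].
- 12 x^{5}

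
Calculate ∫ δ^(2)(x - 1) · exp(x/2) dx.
\frac{e^{\frac{1}{2}}}{4}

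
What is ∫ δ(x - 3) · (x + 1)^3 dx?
64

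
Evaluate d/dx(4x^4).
16 x^{3}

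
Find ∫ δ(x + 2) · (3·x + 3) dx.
-3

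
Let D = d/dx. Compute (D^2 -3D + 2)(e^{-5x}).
42 e^{- 5 x}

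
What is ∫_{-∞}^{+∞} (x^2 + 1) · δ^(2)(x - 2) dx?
2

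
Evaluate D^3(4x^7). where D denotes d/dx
840 x^{4}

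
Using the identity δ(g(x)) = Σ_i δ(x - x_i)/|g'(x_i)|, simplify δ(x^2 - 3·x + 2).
\frac{\delta(x - 1) + \delta(x - 2)}{1}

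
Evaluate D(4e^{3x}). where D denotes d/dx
12 e^{3 x}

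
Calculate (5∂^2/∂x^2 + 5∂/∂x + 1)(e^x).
11 e^{x}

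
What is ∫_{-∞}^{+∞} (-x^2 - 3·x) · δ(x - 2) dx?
-10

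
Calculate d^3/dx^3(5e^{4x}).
320 e^{4 x}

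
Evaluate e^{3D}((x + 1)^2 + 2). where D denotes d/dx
x^{2} + 8 x + 18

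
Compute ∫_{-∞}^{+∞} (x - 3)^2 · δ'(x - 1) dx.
4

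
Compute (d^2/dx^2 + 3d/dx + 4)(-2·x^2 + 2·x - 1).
- 8 x^{2} - 4 x - 2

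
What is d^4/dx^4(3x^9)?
9072 x^{5}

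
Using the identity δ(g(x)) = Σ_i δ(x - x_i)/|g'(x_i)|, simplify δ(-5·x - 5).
\frac{\delta(x + 1)}{5}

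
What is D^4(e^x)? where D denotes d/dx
e^{x}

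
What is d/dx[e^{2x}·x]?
\left(2 x + 1\right) e^{2 x}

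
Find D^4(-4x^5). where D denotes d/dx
- 480 x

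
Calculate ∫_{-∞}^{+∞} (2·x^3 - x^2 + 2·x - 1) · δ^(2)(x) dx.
-2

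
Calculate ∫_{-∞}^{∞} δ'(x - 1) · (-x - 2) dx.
1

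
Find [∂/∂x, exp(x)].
e^{x}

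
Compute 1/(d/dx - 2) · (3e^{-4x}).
- \frac{e^{- 4 x}}{2}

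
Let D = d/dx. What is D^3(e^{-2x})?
- 8 e^{- 2 x}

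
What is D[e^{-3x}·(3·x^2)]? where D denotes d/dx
3 x \left(2 - 3 x\right) e^{- 3 x}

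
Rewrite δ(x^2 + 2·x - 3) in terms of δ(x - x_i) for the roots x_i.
\frac{\delta(x + 3) + \delta(x - 1)}{4}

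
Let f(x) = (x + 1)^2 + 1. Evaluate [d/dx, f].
2 x + 2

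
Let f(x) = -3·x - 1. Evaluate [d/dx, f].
-3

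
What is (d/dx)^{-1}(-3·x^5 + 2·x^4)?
- \frac{x^{6}}{2} + \frac{2 x^{5}}{5}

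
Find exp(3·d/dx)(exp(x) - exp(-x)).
2 \sinh{\left(x + 3 \right)}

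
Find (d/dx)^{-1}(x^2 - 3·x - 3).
\frac{x^{3}}{3} - \frac{3 x^{2}}{2} - 3 x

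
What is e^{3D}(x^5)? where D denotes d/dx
x^{5} + 15 x^{4} + 90 x^{3} + 270 x^{2} + 405 x + 243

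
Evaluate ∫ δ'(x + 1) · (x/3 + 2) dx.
- \frac{1}{3}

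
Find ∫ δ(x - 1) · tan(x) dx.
\tan{\left(1 \right)}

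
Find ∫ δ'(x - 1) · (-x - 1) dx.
1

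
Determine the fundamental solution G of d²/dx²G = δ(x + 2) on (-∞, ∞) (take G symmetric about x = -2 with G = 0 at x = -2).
\frac{|x + 2|}{2}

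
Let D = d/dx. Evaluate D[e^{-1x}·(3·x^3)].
3 x^{2} \left(3 - x\right) e^{- x}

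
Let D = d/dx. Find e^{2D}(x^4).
x^{4} + 8 x^{3} + 24 x^{2} + 32 x + 16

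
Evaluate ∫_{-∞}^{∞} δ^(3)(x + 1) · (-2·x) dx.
0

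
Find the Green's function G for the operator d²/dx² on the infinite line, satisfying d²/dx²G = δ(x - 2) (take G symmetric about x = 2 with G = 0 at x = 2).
\frac{|x - 2|}{2}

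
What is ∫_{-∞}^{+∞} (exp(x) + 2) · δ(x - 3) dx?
2 + e^{3}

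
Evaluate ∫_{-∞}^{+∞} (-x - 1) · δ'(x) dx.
1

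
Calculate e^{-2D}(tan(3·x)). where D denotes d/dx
\tan{\left(3 x - 6 \right)}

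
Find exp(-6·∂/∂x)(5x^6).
5 x^{6} - 180 x^{5} + 2700 x^{4} - 21600 x^{3} + 97200 x^{2} - 233280 x + 233280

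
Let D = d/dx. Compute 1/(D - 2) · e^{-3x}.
- \frac{e^{- 3 x}}{5}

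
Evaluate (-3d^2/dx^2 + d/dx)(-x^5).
5 x^{3} \left(12 - x\right)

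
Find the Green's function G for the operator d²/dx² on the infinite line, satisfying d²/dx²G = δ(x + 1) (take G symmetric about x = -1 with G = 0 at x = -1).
\frac{|x + 1|}{2}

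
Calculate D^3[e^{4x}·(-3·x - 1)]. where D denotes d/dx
\left(- 192 x - 208\right) e^{4 x}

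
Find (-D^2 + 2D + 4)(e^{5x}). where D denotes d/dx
- 11 e^{5 x}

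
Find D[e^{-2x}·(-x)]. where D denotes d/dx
\left(2 x - 1\right) e^{- 2 x}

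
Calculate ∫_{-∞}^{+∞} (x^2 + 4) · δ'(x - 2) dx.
-4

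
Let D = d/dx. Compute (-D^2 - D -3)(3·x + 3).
- 9 x - 12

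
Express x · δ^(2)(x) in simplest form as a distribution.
-2\delta'(x)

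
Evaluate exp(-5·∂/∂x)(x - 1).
x - 6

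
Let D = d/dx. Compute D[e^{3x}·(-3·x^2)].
3 x \left(- 3 x - 2\right) e^{3 x}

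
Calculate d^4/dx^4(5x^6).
1800 x^{2}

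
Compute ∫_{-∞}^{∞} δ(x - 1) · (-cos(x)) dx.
- \cos{\left(1 \right)}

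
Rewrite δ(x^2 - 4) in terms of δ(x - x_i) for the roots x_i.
\frac{\delta(x - 2) + \delta(x + 2)}{4}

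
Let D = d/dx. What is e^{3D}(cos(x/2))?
\cos{\left(\frac{x}{2} + \frac{3}{2} \right)}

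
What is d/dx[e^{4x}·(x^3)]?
x^{2} \left(4 x + 3\right) e^{4 x}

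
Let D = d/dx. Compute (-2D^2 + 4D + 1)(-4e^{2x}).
- 4 e^{2 x}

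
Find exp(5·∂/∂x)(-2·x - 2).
- 2 x - 12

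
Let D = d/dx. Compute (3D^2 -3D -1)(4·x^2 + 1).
- 4 x^{2} - 24 x + 23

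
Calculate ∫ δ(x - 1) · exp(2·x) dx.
e^{2}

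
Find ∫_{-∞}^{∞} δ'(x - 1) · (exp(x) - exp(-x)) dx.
- 2 \cosh{\left(1 \right)}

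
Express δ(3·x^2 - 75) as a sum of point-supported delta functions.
\frac{\delta(x - 5) + \delta(x + 5)}{30}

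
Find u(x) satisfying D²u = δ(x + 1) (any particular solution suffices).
\frac{|x + 1|}{2}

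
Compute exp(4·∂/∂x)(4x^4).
4 x^{4} + 64 x^{3} + 384 x^{2} + 1024 x + 1024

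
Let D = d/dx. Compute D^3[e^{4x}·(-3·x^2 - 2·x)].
\left(- 192 x^{2} - 416 x - 168\right) e^{4 x}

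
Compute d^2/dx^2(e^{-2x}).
4 e^{- 2 x}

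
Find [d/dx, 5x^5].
25 x^{4}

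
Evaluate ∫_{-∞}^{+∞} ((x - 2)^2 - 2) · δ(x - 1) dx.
-1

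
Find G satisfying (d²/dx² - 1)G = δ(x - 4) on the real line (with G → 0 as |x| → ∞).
-\frac{e^{-|x - 4|}}{2}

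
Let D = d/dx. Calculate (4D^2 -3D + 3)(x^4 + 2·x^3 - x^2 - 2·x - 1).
3 x^{4} - 6 x^{3} + 27 x^{2} + 48 x - 5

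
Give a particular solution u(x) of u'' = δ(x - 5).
\frac{|x - 5|}{2}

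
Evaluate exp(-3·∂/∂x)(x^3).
x^{3} - 9 x^{2} + 27 x - 27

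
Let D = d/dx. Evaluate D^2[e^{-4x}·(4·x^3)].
8 x \left(8 x^{2} - 12 x + 3\right) e^{- 4 x}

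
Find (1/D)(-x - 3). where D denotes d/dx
- \frac{x^{2}}{2} - 3 x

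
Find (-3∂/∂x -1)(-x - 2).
x + 5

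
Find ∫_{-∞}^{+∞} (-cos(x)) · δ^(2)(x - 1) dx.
\cos{\left(1 \right)}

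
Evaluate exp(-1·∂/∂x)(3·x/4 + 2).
\frac{3 x}{4} + \frac{5}{4}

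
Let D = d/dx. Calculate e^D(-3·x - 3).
- 3 x - 6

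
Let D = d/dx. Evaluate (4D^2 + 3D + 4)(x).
4 x + 3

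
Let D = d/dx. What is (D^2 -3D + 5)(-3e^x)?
- 9 e^{x}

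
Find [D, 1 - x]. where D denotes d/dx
-1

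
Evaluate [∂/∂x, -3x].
-3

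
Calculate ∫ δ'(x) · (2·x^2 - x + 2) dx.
1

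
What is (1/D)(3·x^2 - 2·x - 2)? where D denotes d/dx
x^{3} - x^{2} - 2 x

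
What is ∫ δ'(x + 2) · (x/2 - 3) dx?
- \frac{1}{2}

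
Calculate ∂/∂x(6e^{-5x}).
- 30 e^{- 5 x}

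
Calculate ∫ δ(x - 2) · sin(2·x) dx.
\sin{\left(4 \right)}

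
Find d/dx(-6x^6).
- 36 x^{5}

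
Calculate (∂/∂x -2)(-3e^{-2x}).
12 e^{- 2 x}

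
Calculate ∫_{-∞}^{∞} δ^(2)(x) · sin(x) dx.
0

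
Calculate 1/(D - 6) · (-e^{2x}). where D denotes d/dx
\frac{e^{2 x}}{4}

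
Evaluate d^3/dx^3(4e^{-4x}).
- 256 e^{- 4 x}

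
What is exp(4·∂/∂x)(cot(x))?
\cot{\left(x + 4 \right)}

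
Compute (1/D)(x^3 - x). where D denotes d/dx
\frac{x^{4}}{4} - \frac{x^{2}}{2}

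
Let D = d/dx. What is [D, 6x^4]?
24 x^{3}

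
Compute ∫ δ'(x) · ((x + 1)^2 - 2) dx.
-2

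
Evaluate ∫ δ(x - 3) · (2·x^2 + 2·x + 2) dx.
26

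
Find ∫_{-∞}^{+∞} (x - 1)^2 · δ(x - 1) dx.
0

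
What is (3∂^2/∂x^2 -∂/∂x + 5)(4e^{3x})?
116 e^{3 x}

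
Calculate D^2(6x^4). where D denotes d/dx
72 x^{2}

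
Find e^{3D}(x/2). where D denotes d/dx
\frac{x}{2} + \frac{3}{2}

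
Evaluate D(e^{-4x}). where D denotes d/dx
- 4 e^{- 4 x}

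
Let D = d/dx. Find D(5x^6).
30 x^{5}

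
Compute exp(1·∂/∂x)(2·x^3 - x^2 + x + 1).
2 x^{3} + 5 x^{2} + 5 x + 3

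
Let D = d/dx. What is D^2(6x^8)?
336 x^{6}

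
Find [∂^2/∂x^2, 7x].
14\frac{d}{dx}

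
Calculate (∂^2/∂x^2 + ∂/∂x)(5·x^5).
25 x^{3} \left(x + 4\right)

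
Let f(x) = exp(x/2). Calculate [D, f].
\frac{e^{\frac{x}{2}}}{2}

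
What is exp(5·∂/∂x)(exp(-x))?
e^{- x - 5}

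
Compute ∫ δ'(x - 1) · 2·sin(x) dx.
- 2 \cos{\left(1 \right)}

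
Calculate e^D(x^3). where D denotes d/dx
x^{3} + 3 x^{2} + 3 x + 1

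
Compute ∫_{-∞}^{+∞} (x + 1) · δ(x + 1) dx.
0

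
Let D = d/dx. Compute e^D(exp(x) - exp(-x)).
2 \sinh{\left(x + 1 \right)}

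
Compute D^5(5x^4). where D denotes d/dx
0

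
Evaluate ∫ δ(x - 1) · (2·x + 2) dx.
4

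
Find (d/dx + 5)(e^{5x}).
10 e^{5 x}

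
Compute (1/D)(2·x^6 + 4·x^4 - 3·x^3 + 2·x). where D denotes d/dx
\frac{2 x^{7}}{7} + \frac{4 x^{5}}{5} - \frac{3 x^{4}}{4} + x^{2}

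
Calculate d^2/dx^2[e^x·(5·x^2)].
5 \left(x^{2} + 4 x + 2\right) e^{x}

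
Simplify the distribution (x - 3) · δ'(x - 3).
-\delta(x - 3)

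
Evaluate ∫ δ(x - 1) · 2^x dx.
2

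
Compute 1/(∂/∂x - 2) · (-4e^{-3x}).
\frac{4 e^{- 3 x}}{5}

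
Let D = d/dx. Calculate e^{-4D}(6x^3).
6 x^{3} - 72 x^{2} + 288 x - 384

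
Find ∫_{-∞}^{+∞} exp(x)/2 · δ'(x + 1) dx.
- \frac{1}{2 e}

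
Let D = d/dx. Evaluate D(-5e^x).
- 5 e^{x}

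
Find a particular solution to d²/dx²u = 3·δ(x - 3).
\frac{3|x - 3|}{2}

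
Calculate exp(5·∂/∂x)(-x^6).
- x^{6} - 30 x^{5} - 375 x^{4} - 2500 x^{3} - 9375 x^{2} - 18750 x - 15625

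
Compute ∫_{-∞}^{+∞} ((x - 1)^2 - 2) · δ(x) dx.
-1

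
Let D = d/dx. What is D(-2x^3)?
- 6 x^{2}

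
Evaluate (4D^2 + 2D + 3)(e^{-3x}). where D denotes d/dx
33 e^{- 3 x}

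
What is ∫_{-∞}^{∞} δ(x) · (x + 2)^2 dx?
4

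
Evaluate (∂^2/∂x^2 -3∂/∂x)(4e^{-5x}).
160 e^{- 5 x}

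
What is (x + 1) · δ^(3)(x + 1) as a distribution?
-3\delta^{(2)}(x + 1)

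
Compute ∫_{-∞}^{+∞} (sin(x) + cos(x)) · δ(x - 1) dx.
\cos{\left(1 \right)} + \sin{\left(1 \right)}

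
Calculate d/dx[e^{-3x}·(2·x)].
2 \left(1 - 3 x\right) e^{- 3 x}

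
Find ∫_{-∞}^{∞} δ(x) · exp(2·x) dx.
1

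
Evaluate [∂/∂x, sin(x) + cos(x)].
- \sin{\left(x \right)} + \cos{\left(x \right)}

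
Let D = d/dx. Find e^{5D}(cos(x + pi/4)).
\cos{\left(x + \frac{\pi}{4} + 5 \right)}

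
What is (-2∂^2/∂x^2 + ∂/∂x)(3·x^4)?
12 x^{2} \left(x - 6\right)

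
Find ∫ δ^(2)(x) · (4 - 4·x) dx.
0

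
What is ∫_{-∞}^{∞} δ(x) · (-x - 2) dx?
-2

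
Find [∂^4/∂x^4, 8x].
32\frac{d^{3}}{dx^{3}}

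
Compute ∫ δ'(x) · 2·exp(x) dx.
-2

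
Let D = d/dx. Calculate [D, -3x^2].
- 6 x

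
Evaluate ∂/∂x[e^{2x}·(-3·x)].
\left(- 6 x - 3\right) e^{2 x}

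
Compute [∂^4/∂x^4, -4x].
-16\frac{d^{3}}{dx^{3}}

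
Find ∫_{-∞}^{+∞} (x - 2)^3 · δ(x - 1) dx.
-1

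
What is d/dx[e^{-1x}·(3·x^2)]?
3 x \left(2 - x\right) e^{- x}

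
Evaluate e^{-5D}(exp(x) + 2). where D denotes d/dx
e^{x - 5} + 2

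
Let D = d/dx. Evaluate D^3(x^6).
120 x^{3}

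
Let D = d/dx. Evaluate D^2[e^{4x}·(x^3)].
2 x \left(8 x^{2} + 12 x + 3\right) e^{4 x}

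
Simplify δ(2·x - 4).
\frac{\delta(x - 2)}{2}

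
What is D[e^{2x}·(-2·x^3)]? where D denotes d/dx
x^{2} \left(- 4 x - 6\right) e^{2 x}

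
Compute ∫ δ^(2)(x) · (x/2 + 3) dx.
0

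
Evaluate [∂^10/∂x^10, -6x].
-60\frac{d^{9}}{dx^{9}}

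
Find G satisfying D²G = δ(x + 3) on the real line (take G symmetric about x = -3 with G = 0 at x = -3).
\frac{|x + 3|}{2}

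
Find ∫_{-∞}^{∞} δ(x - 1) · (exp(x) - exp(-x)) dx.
2 \sinh{\left(1 \right)}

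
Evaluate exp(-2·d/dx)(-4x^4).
- 4 x^{4} + 32 x^{3} - 96 x^{2} + 128 x - 64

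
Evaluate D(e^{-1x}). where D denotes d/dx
- e^{- x}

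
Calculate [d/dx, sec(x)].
\tan{\left(x \right)} \sec{\left(x \right)}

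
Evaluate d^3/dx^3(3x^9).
1512 x^{6}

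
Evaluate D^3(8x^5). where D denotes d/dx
480 x^{2}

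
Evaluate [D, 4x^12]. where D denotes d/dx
48 x^{11}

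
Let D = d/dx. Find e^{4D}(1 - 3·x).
- 3 x - 11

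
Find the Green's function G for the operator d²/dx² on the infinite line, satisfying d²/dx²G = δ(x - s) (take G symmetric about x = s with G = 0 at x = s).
\frac{|x - s|}{2}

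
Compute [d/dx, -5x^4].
- 20 x^{3}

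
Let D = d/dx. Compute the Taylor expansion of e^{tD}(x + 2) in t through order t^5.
t + x + 2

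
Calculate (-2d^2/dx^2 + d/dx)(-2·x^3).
6 x \left(4 - x\right)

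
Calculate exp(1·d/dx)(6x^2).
6 x^{2} + 12 x + 6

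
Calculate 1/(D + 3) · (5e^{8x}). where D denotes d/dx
\frac{5 e^{8 x}}{11}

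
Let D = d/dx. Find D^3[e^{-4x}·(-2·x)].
32 \left(4 x - 3\right) e^{- 4 x}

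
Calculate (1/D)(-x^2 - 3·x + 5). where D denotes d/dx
- \frac{x^{3}}{3} - \frac{3 x^{2}}{2} + 5 x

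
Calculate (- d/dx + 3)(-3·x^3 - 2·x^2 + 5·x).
- 9 x^{3} + 3 x^{2} + 19 x - 5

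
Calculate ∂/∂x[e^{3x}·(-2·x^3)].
6 x^{2} \left(- x - 1\right) e^{3 x}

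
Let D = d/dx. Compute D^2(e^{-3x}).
9 e^{- 3 x}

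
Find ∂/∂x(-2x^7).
- 14 x^{6}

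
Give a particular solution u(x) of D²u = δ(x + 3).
\frac{|x + 3|}{2}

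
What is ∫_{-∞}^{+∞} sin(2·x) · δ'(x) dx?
-2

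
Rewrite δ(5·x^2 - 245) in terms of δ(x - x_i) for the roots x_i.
\frac{\delta(x - 7) + \delta(x + 7)}{70}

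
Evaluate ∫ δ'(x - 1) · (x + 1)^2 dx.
-4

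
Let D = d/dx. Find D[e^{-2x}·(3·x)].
3 \left(1 - 2 x\right) e^{- 2 x}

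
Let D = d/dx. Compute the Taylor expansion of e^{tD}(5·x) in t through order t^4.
5 t + 5 x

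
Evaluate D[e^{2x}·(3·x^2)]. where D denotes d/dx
6 x \left(x + 1\right) e^{2 x}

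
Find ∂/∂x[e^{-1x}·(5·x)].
5 \left(1 - x\right) e^{- x}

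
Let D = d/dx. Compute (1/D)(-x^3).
- \frac{x^{4}}{4}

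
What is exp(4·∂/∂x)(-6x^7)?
- 6 x^{7} - 168 x^{6} - 2016 x^{5} - 13440 x^{4} - 53760 x^{3} - 129024 x^{2} - 172032 x - 98304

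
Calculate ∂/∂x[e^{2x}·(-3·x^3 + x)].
\left(- 6 x^{3} - 9 x^{2} + 2 x + 1\right) e^{2 x}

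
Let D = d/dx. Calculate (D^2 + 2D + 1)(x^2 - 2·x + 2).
x \left(x + 2\right)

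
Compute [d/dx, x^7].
7 x^{6}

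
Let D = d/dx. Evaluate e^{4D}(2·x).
2 x + 8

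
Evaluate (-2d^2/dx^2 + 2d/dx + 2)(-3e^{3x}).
30 e^{3 x}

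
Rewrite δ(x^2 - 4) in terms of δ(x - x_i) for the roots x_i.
\frac{\delta(x - 2) + \delta(x + 2)}{4}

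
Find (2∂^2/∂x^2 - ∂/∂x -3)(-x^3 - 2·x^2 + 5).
3 x^{3} + 9 x^{2} - 8 x - 23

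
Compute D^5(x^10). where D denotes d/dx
30240 x^{5}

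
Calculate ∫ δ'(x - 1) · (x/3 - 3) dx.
- \frac{1}{3}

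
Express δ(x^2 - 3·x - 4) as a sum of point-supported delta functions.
\frac{\delta(x + 1) + \delta(x - 4)}{5}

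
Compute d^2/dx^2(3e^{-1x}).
3 e^{- x}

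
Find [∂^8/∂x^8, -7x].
-56\frac{d^{7}}{dx^{7}}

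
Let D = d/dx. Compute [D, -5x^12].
- 60 x^{11}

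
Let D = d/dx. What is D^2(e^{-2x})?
4 e^{- 2 x}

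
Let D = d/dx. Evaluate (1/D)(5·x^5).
\frac{5 x^{6}}{6}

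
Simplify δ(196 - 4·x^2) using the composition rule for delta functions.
\frac{\delta(x - 7) + \delta(x + 7)}{56}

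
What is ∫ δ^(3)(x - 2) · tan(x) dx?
- 6 \tan^{4}{\left(2 \right)} - 8 \tan^{2}{\left(2 \right)} - 2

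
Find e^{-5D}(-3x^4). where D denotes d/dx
- 3 x^{4} + 60 x^{3} - 450 x^{2} + 1500 x - 1875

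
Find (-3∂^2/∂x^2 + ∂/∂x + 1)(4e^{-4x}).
- 204 e^{- 4 x}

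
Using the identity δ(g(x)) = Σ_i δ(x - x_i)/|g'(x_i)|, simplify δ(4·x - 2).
\frac{\delta(x - 1/2)}{4}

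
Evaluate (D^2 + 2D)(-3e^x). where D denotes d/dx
- 9 e^{x}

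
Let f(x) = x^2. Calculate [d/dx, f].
2 x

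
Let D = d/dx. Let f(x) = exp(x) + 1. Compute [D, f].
e^{x}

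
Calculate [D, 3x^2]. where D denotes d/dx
6 x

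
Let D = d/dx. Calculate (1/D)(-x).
- \frac{x^{2}}{2}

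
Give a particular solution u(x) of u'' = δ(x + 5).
\frac{|x + 5|}{2}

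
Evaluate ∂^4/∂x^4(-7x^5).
- 840 x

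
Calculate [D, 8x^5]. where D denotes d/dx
40 x^{4}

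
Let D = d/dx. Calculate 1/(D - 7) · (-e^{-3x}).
\frac{e^{- 3 x}}{10}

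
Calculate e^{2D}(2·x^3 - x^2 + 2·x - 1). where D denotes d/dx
2 x^{3} + 11 x^{2} + 22 x + 15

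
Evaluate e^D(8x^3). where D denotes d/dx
8 x^{3} + 24 x^{2} + 24 x + 8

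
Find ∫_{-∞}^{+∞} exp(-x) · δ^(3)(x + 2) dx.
e^{2}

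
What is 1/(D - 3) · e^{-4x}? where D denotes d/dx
- \frac{e^{- 4 x}}{7}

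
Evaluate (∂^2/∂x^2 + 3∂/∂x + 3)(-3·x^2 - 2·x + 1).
- 9 x^{2} - 24 x - 9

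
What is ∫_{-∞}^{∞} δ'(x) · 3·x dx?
-3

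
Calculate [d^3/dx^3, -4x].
-12\frac{d^{2}}{dx^{2}}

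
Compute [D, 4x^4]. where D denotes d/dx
16 x^{3}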